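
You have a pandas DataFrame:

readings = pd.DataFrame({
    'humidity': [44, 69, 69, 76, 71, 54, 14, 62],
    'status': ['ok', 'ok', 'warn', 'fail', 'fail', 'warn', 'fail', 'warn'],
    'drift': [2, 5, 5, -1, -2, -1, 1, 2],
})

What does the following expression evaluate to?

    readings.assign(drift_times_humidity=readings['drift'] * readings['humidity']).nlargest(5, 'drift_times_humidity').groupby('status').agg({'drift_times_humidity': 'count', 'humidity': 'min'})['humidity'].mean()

40.0

add column drift_times_humidity = readings['drift'] * readings['humidity']:
   humidity status  drift  drift_times_humidity
0        44     ok      2                    88
1        69     ok      5                   345
2        69   warn      5                   345
3        76   fail     -1                   -76
4        71   fail     -2                  -142
5        54   warn     -1                   -54
6        14   fail      1                    14
7        62   warn      2                   124
take 5 rows with largest drift_times_humidity:
   humidity status  drift  drift_times_humidity
1        69     ok      5                   345
2        69   warn      5                   345
7        62   warn      2                   124
0        44     ok      2                    88
6        14   fail      1                    14
group by status: count(drift_times_humidity), min(humidity):
        drift_times_humidity  humidity
status                                
fail                       1        14
ok                         2        44
warn                       2        62
Reading off the mean of column 'humidity', we get 40.0.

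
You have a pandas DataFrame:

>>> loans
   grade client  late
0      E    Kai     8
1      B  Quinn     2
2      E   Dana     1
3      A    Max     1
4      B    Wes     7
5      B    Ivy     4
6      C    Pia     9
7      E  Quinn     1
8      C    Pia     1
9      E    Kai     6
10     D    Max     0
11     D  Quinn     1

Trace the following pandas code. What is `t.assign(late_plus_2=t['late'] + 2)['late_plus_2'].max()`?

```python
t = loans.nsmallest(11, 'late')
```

take 11 rows with smallest late:
   grade client  late
10     D    Max     0
2      E   Dana     1
3      A    Max     1
7      E  Quinn     1
8      C    Pia     1
11     D  Quinn     1
1      B  Quinn     2
5      B    Ivy     4
9      E    Kai     6
4      B    Wes     7
0      E    Kai     8
add column late_plus_2 = t['late'] + 2:
   grade client  late  late_plus_2
10     D    Max     0            2
2      E   Dana     1            3
3      A    Max     1            3
7      E  Quinn     1            3
8      C    Pia     1            3
11     D  Quinn     1            3
1      B  Quinn     2            4
5      B    Ivy     4            6
9      E    Kai     6            8
4      B    Wes     7            9
0      E    Kai     8           10
So max() = 10.

10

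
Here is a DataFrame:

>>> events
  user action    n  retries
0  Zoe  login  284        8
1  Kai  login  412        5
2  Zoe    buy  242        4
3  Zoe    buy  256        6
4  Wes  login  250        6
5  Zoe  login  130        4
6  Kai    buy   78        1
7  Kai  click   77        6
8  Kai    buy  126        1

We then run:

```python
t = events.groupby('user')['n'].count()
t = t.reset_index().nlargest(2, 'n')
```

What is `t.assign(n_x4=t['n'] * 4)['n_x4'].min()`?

group by user, count of n:
user
Kai    4
Wes    1
Zoe    4
Name: n, dtype: int64
reset_index():
  user  n
0  Kai  4
1  Wes  1
2  Zoe  4
take 2 rows with largest n:
  user  n
0  Kai  4
2  Zoe  4
add column n_x4 = t['n'] * 4:
  user  n  n_x4
0  Kai  4    16
2  Zoe  4    16
Reading off the min of column 'n_x4', we get 16.

16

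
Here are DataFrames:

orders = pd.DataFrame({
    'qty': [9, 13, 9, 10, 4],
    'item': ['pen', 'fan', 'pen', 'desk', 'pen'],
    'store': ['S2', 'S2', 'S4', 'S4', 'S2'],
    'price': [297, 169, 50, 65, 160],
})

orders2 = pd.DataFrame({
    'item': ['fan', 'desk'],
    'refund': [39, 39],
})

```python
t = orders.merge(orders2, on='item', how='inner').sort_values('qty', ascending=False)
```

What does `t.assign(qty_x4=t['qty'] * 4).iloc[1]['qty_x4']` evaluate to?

merge on 'item' (how='inner') → 2 rows:
   qty  item store  price  refund
0   13   fan    S2    169      39
1   10  desk    S4     65      39
sort by qty descending:
   qty  item store  price  refund
0   13   fan    S2    169      39
1   10  desk    S4     65      39
add column qty_x4 = t['qty'] * 4:
   qty  item store  price  refund  qty_x4
0   13   fan    S2    169      39      52
1   10  desk    S4     65      39      40
So iloc[1]['qty_x4'] = 40.

40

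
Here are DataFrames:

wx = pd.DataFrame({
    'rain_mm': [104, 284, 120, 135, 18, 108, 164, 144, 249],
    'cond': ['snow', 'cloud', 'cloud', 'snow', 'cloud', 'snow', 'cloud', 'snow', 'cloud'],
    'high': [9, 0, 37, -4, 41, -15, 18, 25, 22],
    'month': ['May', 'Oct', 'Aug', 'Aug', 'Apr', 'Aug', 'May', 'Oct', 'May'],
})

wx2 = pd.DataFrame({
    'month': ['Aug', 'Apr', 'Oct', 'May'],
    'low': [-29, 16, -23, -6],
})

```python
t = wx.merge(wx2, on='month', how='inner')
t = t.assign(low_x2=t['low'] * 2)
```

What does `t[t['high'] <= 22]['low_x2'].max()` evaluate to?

merge on 'month' (how='inner') → 9 rows:
   rain_mm   cond  high month  low
0      104   snow     9   May   -6
1      284  cloud     0   Oct  -23
2      120  cloud    37   Aug  -29
3      135   snow    -4   Aug  -29
4       18  cloud    41   Apr   16
5      108   snow   -15   Aug  -29
6      164  cloud    18   May   -6
7      144   snow    25   Oct  -23
8      249  cloud    22   May   -6
add column low_x2 = t['low'] * 2:
   rain_mm   cond  high month  low  low_x2
0      104   snow     9   May   -6     -12
1      284  cloud     0   Oct  -23     -46
2      120  cloud    37   Aug  -29     -58
3      135   snow    -4   Aug  -29     -58
4       18  cloud    41   Apr   16      32
5      108   snow   -15   Aug  -29     -58
6      164  cloud    18   May   -6     -12
7      144   snow    25   Oct  -23     -46
8      249  cloud    22   May   -6     -12
filter rows where high <= 22:
   rain_mm   cond  high month  low  low_x2
0      104   snow     9   May   -6     -12
1      284  cloud     0   Oct  -23     -46
3      135   snow    -4   Aug  -29     -58
5      108   snow   -15   Aug  -29     -58
6      164  cloud    18   May   -6     -12
8      249  cloud    22   May   -6     -12
Hence -12.

-12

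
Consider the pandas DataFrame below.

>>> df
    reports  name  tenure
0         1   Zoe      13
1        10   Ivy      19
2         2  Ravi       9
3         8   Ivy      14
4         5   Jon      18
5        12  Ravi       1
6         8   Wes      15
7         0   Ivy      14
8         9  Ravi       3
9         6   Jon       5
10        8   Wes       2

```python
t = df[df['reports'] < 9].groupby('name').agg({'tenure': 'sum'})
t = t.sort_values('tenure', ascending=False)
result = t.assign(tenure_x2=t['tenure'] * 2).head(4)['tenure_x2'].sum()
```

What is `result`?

filter rows where reports < 9:
    reports  name  tenure
0         1   Zoe      13
2         2  Ravi       9
3         8   Ivy      14
4         5   Jon      18
6         8   Wes      15
7         0   Ivy      14
9         6   Jon       5
10        8   Wes       2
group by name, sum of tenure:
      tenure
name        
Ivy       28
Jon       23
Ravi       9
Wes       17
Zoe       13
sort by tenure descending:
      tenure
name        
Ivy       28
Jon       23
Wes       17
Zoe       13
Ravi       9
add column tenure_x2 = t['tenure'] * 2:
      tenure  tenure_x2
name                   
Ivy       28         56
Jon       23         46
Wes       17         34
Zoe       13         26
Ravi       9         18
take first 4 rows:
      tenure  tenure_x2
name                   
Ivy       28         56
Jon       23         46
Wes       17         34
Zoe       13         26
The sum of column 'tenure_x2' is 162.

162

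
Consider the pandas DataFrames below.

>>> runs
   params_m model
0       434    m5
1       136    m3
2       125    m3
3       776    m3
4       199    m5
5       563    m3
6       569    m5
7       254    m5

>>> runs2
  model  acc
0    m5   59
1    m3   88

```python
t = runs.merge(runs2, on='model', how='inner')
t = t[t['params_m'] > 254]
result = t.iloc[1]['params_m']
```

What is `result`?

merge on 'model' (how='inner') → 8 rows:
   params_m model  acc
0       434    m5   59
1       136    m3   88
2       125    m3   88
3       776    m3   88
4       199    m5   59
5       563    m3   88
6       569    m5   59
7       254    m5   59
filter rows where params_m > 254:
   params_m model  acc
0       434    m5   59
3       776    m3   88
5       563    m3   88
6       569    m5   59
Reading off the value at position 1, column 'params_m', we get 776.

776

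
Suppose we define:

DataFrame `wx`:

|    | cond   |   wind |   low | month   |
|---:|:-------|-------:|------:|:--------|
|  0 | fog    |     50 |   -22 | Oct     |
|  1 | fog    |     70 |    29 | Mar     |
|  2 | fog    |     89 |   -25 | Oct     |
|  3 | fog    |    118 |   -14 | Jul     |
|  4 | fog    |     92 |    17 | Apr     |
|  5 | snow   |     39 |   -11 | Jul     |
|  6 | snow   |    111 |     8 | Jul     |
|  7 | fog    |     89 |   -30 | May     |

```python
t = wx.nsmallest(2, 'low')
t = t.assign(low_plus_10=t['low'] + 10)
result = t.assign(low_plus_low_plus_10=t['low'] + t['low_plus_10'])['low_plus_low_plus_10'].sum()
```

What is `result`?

-90

take 2 rows with smallest low:
  cond  wind  low month
7  fog    89  -30   May
2  fog    89  -25   Oct
add column low_plus_10 = t['low'] + 10:
  cond  wind  low month  low_plus_10
7  fog    89  -30   May          -20
2  fog    89  -25   Oct          -15
add column low_plus_low_plus_10 = t['low'] + t['low_plus_10']:
  cond  wind  low month  low_plus_10  low_plus_low_plus_10
7  fog    89  -30   May          -20                   -50
2  fog    89  -25   Oct          -15                   -40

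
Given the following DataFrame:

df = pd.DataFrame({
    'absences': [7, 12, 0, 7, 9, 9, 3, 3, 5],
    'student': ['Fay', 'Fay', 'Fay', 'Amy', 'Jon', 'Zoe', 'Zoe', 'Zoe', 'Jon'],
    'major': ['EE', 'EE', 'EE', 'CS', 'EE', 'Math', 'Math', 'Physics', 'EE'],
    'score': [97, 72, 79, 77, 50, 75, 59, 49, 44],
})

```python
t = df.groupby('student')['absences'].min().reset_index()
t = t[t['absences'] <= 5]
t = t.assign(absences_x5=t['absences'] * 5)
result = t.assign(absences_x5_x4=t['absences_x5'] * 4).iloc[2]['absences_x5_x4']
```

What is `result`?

group by student, min of absences:
student
Amy    7
Fay    0
Jon    5
Zoe    3
Name: absences, dtype: int64
reset_index():
  student  absences
0     Amy         7
1     Fay         0
2     Jon         5
3     Zoe         3
filter rows where absences <= 5:
  student  absences
1     Fay         0
2     Jon         5
3     Zoe         3
add column absences_x5 = t['absences'] * 5:
  student  absences  absences_x5
1     Fay         0            0
2     Jon         5           25
3     Zoe         3           15
add column absences_x5_x4 = t['absences_x5'] * 4:
  student  absences  absences_x5  absences_x5_x4
1     Fay         0            0               0
2     Jon         5           25             100
3     Zoe         3           15              60
Taking the value at position 2, column 'absences_x5_x4' gives 60.

60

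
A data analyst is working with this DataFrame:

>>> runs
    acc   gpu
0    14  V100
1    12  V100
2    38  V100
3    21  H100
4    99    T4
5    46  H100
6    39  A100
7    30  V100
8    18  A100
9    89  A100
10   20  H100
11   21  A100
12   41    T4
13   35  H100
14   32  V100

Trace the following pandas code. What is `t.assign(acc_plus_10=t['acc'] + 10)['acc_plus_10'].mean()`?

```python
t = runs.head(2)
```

23.0

take first 2 rows:
   acc   gpu
0   14  V100
1   12  V100
add column acc_plus_10 = t['acc'] + 10:
   acc   gpu  acc_plus_10
0   14  V100           24
1   12  V100           22
mean of column 'acc_plus_10' → 23.0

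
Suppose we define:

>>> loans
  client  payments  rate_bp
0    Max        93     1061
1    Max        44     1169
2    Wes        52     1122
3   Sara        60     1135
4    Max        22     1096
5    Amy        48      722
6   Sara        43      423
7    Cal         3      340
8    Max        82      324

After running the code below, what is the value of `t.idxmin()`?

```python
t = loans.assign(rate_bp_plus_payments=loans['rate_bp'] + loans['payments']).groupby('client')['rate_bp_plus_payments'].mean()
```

Cal

add column rate_bp_plus_payments = loans['rate_bp'] + loans['payments']:
  client  payments  rate_bp  rate_bp_plus_payments
0    Max        93     1061                   1154
1    Max        44     1169                   1213
2    Wes        52     1122                   1174
3   Sara        60     1135                   1195
4    Max        22     1096                   1118
5    Amy        48      722                    770
6   Sara        43      423                    466
7    Cal         3      340                    343
8    Max        82      324                    406
group by client, mean of rate_bp_plus_payments:
client
Amy      770.00
Cal      343.00
Max      972.75
Sara     830.50
Wes     1174.00
Name: rate_bp_plus_payments, dtype: float64
label with the smallest value → Cal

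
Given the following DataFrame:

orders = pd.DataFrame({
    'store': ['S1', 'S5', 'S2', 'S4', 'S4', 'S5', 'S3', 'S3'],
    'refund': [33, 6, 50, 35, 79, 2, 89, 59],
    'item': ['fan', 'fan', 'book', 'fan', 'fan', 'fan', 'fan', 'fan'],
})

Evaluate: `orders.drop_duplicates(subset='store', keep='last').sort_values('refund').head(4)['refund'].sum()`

drop duplicate store (keep=last):
  store  refund  item
0    S1      33   fan
2    S2      50  book
4    S4      79   fan
5    S5       2   fan
7    S3      59   fan
sort by refund:
  store  refund  item
5    S5       2   fan
0    S1      33   fan
2    S2      50  book
7    S3      59   fan
4    S4      79   fan
take first 4 rows:
  store  refund  item
5    S5       2   fan
0    S1      33   fan
2    S2      50  book
7    S3      59   fan
sum of column 'refund' → 144

144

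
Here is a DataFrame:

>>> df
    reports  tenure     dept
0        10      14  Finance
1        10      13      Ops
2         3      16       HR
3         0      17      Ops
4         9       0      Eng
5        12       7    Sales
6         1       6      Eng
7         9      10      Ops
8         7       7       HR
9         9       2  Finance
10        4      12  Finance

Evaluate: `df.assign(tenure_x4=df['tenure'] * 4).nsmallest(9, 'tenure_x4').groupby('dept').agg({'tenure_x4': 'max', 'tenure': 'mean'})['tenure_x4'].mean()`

37.6

add column tenure_x4 = df['tenure'] * 4:
    reports  tenure     dept  tenure_x4
0        10      14  Finance         56
1        10      13      Ops         52
2         3      16       HR         64
3         0      17      Ops         68
4         9       0      Eng          0
5        12       7    Sales         28
6         1       6      Eng         24
7         9      10      Ops         40
8         7       7       HR         28
9         9       2  Finance          8
10        4      12  Finance         48
take 9 rows with smallest tenure_x4:
    reports  tenure     dept  tenure_x4
4         9       0      Eng          0
9         9       2  Finance          8
6         1       6      Eng         24
5        12       7    Sales         28
8         7       7       HR         28
7         9      10      Ops         40
10        4      12  Finance         48
1        10      13      Ops         52
0        10      14  Finance         56
group by dept: max(tenure_x4), mean(tenure):
         tenure_x4     tenure
dept                         
Eng             24   3.000000
Finance         56   9.333333
HR              28   7.000000
Ops             52  11.500000
Sales           28   7.000000
Taking the mean of column 'tenure_x4' gives 37.6.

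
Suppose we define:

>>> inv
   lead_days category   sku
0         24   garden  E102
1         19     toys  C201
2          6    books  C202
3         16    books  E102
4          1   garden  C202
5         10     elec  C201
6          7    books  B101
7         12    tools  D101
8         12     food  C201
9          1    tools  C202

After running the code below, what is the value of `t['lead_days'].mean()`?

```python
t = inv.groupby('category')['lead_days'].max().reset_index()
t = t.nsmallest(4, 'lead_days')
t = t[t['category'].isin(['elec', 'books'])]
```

group by category, max of lead_days:
category
books     16
elec      10
food      12
garden    24
tools     12
toys      19
Name: lead_days, dtype: int64
reset_index():
  category  lead_days
0    books         16
1     elec         10
2     food         12
3   garden         24
4    tools         12
5     toys         19
take 4 rows with smallest lead_days:
  category  lead_days
1     elec         10
2     food         12
4    tools         12
0    books         16
filter rows where category in ['elec', 'books']:
  category  lead_days
1     elec         10
0    books         16
Taking the mean of column 'lead_days' gives 13.0.

13.0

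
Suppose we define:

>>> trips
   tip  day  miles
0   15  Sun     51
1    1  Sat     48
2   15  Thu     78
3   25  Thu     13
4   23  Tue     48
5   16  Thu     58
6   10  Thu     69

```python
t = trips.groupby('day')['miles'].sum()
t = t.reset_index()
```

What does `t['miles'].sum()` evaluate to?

365

group by day, sum of miles:
day
Sat     48
Sun     51
Thu    218
Tue     48
Name: miles, dtype: int64
reset_index():
   day  miles
0  Sat     48
1  Sun     51
2  Thu    218
3  Tue     48
Reading off the sum of column 'miles', we get 365.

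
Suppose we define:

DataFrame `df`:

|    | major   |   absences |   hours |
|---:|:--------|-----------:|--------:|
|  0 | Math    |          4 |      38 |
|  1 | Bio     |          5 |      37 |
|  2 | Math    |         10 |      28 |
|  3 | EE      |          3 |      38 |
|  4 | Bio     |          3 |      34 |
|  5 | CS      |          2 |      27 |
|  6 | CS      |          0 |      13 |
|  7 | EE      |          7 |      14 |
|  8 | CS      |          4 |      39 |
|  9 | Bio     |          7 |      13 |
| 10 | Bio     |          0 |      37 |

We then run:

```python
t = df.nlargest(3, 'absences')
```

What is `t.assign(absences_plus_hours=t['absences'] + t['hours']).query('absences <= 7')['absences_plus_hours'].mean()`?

20.5

take 3 rows with largest absences:
  major  absences  hours
2  Math        10     28
7    EE         7     14
9   Bio         7     13
add column absences_plus_hours = t['absences'] + t['hours']:
  major  absences  hours  absences_plus_hours
2  Math        10     28                   38
7    EE         7     14                   21
9   Bio         7     13                   20
filter rows where absences <= 7:
  major  absences  hours  absences_plus_hours
7    EE         7     14                   21
9   Bio         7     13                   20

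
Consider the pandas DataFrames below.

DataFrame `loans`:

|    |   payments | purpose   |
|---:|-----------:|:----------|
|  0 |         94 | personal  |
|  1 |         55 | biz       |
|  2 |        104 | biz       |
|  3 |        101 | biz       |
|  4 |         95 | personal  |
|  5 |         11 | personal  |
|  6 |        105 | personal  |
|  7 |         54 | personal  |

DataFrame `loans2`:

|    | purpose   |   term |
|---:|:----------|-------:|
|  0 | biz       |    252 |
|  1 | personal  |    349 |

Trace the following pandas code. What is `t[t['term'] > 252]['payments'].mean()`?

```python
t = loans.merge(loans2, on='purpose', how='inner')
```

merge on 'purpose' (how='inner') → 8 rows:
   payments   purpose  term
0        94  personal   349
1        55       biz   252
2       104       biz   252
3       101       biz   252
4        95  personal   349
5        11  personal   349
6       105  personal   349
7        54  personal   349
filter rows where term > 252:
   payments   purpose  term
0        94  personal   349
4        95  personal   349
5        11  personal   349
6       105  personal   349
7        54  personal   349
Hence 71.8.

71.8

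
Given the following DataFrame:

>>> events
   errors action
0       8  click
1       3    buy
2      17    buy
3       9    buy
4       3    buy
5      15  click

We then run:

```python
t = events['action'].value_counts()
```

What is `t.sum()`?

6

value_counts of action:
action
buy      4
click    2
Name: count, dtype: int64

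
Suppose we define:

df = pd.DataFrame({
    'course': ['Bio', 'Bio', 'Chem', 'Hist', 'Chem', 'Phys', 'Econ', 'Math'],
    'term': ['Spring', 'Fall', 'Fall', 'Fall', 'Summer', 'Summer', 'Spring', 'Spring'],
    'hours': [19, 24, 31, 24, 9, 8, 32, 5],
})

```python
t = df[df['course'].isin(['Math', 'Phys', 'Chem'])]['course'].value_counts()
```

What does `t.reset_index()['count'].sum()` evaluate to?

4

filter rows where course in ['Math', 'Phys', 'Chem']:
  course    term  hours
2   Chem    Fall     31
4   Chem  Summer      9
5   Phys  Summer      8
7   Math  Spring      5
value_counts of course:
course
Chem    2
Phys    1
Math    1
Name: count, dtype: int64
reset_index():
  course  count
0   Chem      2
1   Phys      1
2   Math      1
Finally, sum of column 'count' = 4.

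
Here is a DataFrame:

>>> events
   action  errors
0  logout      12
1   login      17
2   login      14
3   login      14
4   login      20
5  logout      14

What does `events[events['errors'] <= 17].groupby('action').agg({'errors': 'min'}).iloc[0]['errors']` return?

filter rows where errors <= 17:
   action  errors
0  logout      12
1   login      17
2   login      14
3   login      14
5  logout      14
group by action, min of errors:
        errors
action        
login       14
logout      12
Reading off the value at position 0, column 'errors', we get 14.

14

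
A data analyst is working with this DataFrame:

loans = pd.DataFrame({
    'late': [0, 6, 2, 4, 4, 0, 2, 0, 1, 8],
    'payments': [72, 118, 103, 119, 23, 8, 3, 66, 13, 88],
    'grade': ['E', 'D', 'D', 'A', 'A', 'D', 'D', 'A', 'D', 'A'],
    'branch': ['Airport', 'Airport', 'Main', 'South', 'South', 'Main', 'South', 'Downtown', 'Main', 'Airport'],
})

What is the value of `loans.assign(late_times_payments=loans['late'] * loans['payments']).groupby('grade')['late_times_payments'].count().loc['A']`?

4

add column late_times_payments = loans['late'] * loans['payments']:
   late  payments grade    branch  late_times_payments
0     0        72     E   Airport                    0
1     6       118     D   Airport                  708
2     2       103     D      Main                  206
3     4       119     A     South                  476
4     4        23     A     South                   92
5     0         8     D      Main                    0
6     2         3     D     South                    6
7     0        66     A  Downtown                    0
8     1        13     D      Main                   13
9     8        88     A   Airport                  704
group by grade, count of late_times_payments:
grade
A    4
D    5
E    1
Name: late_times_payments, dtype: int64
The value at index 'A' is 4.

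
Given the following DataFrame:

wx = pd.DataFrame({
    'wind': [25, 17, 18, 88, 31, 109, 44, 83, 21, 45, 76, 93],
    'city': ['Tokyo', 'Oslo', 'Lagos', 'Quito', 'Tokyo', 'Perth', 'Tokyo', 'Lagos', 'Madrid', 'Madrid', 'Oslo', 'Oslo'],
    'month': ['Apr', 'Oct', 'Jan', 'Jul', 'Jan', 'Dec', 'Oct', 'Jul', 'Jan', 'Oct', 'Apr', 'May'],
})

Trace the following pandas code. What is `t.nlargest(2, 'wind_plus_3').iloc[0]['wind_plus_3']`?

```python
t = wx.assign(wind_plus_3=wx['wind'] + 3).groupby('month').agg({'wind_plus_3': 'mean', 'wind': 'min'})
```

add column wind_plus_3 = wx['wind'] + 3:
    wind    city month  wind_plus_3
0     25   Tokyo   Apr           28
1     17    Oslo   Oct           20
2     18   Lagos   Jan           21
3     88   Quito   Jul           91
4     31   Tokyo   Jan           34
5    109   Perth   Dec          112
6     44   Tokyo   Oct           47
7     83   Lagos   Jul           86
8     21  Madrid   Jan           24
9     45  Madrid   Oct           48
10    76    Oslo   Apr           79
11    93    Oslo   May           96
group by month: mean(wind_plus_3), min(wind):
       wind_plus_3  wind
month                   
Apr      53.500000    25
Dec     112.000000   109
Jan      26.333333    18
Jul      88.500000    83
May      96.000000    93
Oct      38.333333    17
take 2 rows with largest wind_plus_3:
       wind_plus_3  wind
month                   
Dec          112.0   109
May           96.0    93
Taking the value at position 0, column 'wind_plus_3' gives 112.0.

112.0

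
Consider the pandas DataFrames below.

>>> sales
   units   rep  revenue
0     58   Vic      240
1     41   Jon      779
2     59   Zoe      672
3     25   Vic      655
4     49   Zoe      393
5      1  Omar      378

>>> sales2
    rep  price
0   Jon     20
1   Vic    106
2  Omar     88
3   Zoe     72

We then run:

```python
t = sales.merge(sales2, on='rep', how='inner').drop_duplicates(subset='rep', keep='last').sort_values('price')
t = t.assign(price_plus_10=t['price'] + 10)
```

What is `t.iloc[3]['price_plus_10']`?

merge on 'rep' (how='inner') → 6 rows:
   units   rep  revenue  price
0     58   Vic      240    106
1     41   Jon      779     20
2     59   Zoe      672     72
3     25   Vic      655    106
4     49   Zoe      393     72
5      1  Omar      378     88
drop duplicate rep (keep=last):
   units   rep  revenue  price
1     41   Jon      779     20
3     25   Vic      655    106
4     49   Zoe      393     72
5      1  Omar      378     88
sort by price:
   units   rep  revenue  price
1     41   Jon      779     20
4     49   Zoe      393     72
5      1  Omar      378     88
3     25   Vic      655    106
add column price_plus_10 = t['price'] + 10:
   units   rep  revenue  price  price_plus_10
1     41   Jon      779     20             30
4     49   Zoe      393     72             82
5      1  Omar      378     88             98
3     25   Vic      655    106            116

116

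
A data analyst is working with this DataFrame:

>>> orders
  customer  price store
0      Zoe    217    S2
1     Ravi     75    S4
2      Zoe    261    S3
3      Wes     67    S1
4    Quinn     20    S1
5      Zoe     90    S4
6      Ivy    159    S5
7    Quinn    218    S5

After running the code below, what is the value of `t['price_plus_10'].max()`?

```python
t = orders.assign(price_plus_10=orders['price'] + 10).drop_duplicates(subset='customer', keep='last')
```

228

add column price_plus_10 = orders['price'] + 10:
  customer  price store  price_plus_10
0      Zoe    217    S2            227
1     Ravi     75    S4             85
2      Zoe    261    S3            271
3      Wes     67    S1             77
4    Quinn     20    S1             30
5      Zoe     90    S4            100
6      Ivy    159    S5            169
7    Quinn    218    S5            228
drop duplicate customer (keep=last):
  customer  price store  price_plus_10
1     Ravi     75    S4             85
3      Wes     67    S1             77
5      Zoe     90    S4            100
6      Ivy    159    S5            169
7    Quinn    218    S5            228
Taking the max of column 'price_plus_10' gives 228.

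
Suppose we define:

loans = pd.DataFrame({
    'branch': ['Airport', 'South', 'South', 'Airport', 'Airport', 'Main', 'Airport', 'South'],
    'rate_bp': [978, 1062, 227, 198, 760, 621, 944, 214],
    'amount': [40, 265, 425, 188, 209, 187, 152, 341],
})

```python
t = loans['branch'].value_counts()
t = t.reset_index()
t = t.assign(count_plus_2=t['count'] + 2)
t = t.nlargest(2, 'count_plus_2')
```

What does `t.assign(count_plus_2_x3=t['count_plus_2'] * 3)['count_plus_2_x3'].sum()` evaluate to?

33

value_counts of branch:
branch
Airport    4
South      3
Main       1
Name: count, dtype: int64
reset_index():
    branch  count
0  Airport      4
1    South      3
2     Main      1
add column count_plus_2 = t['count'] + 2:
    branch  count  count_plus_2
0  Airport      4             6
1    South      3             5
2     Main      1             3
take 2 rows with largest count_plus_2:
    branch  count  count_plus_2
0  Airport      4             6
1    South      3             5
add column count_plus_2_x3 = t['count_plus_2'] * 3:
    branch  count  count_plus_2  count_plus_2_x3
0  Airport      4             6               18
1    South      3             5               15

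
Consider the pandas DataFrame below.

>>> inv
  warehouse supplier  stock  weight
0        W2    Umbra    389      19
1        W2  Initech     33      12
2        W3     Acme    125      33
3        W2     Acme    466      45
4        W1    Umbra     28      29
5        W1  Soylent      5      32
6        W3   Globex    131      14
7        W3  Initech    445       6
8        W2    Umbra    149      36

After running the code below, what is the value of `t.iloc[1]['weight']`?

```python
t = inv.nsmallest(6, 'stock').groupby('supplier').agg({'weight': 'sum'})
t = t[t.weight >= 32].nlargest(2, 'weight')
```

take 6 rows with smallest stock:
  warehouse supplier  stock  weight
5        W1  Soylent      5      32
4        W1    Umbra     28      29
1        W2  Initech     33      12
2        W3     Acme    125      33
6        W3   Globex    131      14
8        W2    Umbra    149      36
group by supplier, sum of weight:
          weight
supplier        
Acme          33
Globex        14
Initech       12
Soylent       32
Umbra         65
filter rows where weight >= 32:
          weight
supplier        
Acme          33
Soylent       32
Umbra         65
take 2 rows with largest weight:
          weight
supplier        
Umbra         65
Acme          33
The value at position 1, column 'weight' is 33.

33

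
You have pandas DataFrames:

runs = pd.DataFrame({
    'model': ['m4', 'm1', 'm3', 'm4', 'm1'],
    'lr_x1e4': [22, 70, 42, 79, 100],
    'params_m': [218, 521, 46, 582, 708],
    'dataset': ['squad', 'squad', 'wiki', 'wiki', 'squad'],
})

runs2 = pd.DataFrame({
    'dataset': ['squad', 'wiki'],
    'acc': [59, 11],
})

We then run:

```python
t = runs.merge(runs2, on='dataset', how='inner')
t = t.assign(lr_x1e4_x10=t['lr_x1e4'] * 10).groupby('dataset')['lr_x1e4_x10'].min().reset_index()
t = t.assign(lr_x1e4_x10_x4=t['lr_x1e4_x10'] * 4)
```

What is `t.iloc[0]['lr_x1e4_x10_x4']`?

merge on 'dataset' (how='inner') → 5 rows:
  model  lr_x1e4  params_m dataset  acc
0    m4       22       218   squad   59
1    m1       70       521   squad   59
2    m3       42        46    wiki   11
3    m4       79       582    wiki   11
4    m1      100       708   squad   59
add column lr_x1e4_x10 = t['lr_x1e4'] * 10:
  model  lr_x1e4  params_m dataset  acc  lr_x1e4_x10
0    m4       22       218   squad   59          220
1    m1       70       521   squad   59          700
2    m3       42        46    wiki   11          420
3    m4       79       582    wiki   11          790
4    m1      100       708   squad   59         1000
group by dataset, min of lr_x1e4_x10:
dataset
squad    220
wiki     420
Name: lr_x1e4_x10, dtype: int64
reset_index():
  dataset  lr_x1e4_x10
0   squad          220
1    wiki          420
add column lr_x1e4_x10_x4 = t['lr_x1e4_x10'] * 4:
  dataset  lr_x1e4_x10  lr_x1e4_x10_x4
0   squad          220             880
1    wiki          420            1680
Finally, value at position 0, column 'lr_x1e4_x10_x4' = 880.

880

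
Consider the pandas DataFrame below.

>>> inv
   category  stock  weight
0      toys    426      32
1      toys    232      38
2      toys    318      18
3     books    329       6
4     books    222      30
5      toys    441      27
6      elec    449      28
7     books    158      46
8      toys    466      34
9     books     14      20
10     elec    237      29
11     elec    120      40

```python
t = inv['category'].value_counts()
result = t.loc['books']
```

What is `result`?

4

value_counts of category:
category
toys     5
books    4
elec     3
Name: count, dtype: int64
Hence 4.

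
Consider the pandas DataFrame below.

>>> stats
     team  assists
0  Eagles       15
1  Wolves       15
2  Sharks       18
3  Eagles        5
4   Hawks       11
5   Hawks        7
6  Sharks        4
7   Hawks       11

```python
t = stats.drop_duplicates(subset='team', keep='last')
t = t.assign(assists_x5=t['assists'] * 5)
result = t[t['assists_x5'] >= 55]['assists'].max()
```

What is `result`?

15

drop duplicate team (keep=last):
     team  assists
1  Wolves       15
3  Eagles        5
6  Sharks        4
7   Hawks       11
add column assists_x5 = t['assists'] * 5:
     team  assists  assists_x5
1  Wolves       15          75
3  Eagles        5          25
6  Sharks        4          20
7   Hawks       11          55
filter rows where assists_x5 >= 55:
     team  assists  assists_x5
1  Wolves       15          75
7   Hawks       11          55
The max of column 'assists' is 15.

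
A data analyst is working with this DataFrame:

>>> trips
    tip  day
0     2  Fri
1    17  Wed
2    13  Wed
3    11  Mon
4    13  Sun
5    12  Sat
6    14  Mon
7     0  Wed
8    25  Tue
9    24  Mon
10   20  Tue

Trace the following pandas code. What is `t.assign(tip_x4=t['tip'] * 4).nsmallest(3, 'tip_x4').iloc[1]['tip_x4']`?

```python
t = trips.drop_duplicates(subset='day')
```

drop duplicate day (keep=first):
   tip  day
0    2  Fri
1   17  Wed
3   11  Mon
4   13  Sun
5   12  Sat
8   25  Tue
add column tip_x4 = t['tip'] * 4:
   tip  day  tip_x4
0    2  Fri       8
1   17  Wed      68
3   11  Mon      44
4   13  Sun      52
5   12  Sat      48
8   25  Tue     100
take 3 rows with smallest tip_x4:
   tip  day  tip_x4
0    2  Fri       8
3   11  Mon      44
5   12  Sat      48

44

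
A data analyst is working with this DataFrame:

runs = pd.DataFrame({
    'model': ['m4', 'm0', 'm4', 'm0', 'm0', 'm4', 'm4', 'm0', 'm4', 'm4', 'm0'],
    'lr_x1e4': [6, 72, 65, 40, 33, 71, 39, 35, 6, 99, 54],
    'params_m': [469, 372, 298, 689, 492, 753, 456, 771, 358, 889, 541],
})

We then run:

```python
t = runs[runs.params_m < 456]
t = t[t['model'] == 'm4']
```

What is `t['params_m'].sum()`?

656

filter rows where params_m < 456:
  model  lr_x1e4  params_m
1    m0       72       372
2    m4       65       298
8    m4        6       358
filter rows where model == 'm4':
  model  lr_x1e4  params_m
2    m4       65       298
8    m4        6       358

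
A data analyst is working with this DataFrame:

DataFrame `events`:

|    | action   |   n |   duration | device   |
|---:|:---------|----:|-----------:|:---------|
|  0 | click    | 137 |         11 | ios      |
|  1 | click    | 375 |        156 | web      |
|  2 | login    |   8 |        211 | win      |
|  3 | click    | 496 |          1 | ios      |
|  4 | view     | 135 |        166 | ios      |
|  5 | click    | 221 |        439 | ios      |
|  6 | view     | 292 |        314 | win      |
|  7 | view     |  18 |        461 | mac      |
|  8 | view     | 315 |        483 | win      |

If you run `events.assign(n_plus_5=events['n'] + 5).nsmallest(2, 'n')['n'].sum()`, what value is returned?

26

add column n_plus_5 = events['n'] + 5:
  action    n  duration device  n_plus_5
0  click  137        11    ios       142
1  click  375       156    web       380
2  login    8       211    win        13
3  click  496         1    ios       501
4   view  135       166    ios       140
5  click  221       439    ios       226
6   view  292       314    win       297
7   view   18       461    mac        23
8   view  315       483    win       320
take 2 rows with smallest n:
  action   n  duration device  n_plus_5
2  login   8       211    win        13
7   view  18       461    mac        23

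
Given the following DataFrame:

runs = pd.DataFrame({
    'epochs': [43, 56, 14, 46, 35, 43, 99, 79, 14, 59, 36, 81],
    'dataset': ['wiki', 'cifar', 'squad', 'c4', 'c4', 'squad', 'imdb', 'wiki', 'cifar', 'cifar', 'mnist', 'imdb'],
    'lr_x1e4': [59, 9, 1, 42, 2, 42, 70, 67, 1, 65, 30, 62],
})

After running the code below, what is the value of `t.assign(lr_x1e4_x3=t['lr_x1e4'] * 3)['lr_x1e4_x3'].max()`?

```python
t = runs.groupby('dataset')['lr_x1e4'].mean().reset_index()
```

198.0

group by dataset, mean of lr_x1e4:
dataset
c4       22.0
cifar    25.0
imdb     66.0
mnist    30.0
squad    21.5
wiki     63.0
Name: lr_x1e4, dtype: float64
reset_index():
  dataset  lr_x1e4
0      c4     22.0
1   cifar     25.0
2    imdb     66.0
3   mnist     30.0
4   squad     21.5
5    wiki     63.0
add column lr_x1e4_x3 = t['lr_x1e4'] * 3:
  dataset  lr_x1e4  lr_x1e4_x3
0      c4     22.0        66.0
1   cifar     25.0        75.0
2    imdb     66.0       198.0
3   mnist     30.0        90.0
4   squad     21.5        64.5
5    wiki     63.0       189.0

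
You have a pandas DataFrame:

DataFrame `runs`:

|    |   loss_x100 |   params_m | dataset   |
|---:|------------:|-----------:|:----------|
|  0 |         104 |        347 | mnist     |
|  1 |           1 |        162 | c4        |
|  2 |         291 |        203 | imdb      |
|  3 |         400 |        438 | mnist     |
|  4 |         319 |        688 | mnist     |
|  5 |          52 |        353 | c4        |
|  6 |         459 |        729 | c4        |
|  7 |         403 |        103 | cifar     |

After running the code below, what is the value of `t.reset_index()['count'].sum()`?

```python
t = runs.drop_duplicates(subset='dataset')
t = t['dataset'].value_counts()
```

drop duplicate dataset (keep=first):
   loss_x100  params_m dataset
0        104       347   mnist
1          1       162      c4
2        291       203    imdb
7        403       103   cifar
value_counts of dataset:
dataset
mnist    1
c4       1
imdb     1
cifar    1
Name: count, dtype: int64
reset_index():
  dataset  count
0   mnist      1
1      c4      1
2    imdb      1
3   cifar      1
Reading off the sum of column 'count', we get 4.

4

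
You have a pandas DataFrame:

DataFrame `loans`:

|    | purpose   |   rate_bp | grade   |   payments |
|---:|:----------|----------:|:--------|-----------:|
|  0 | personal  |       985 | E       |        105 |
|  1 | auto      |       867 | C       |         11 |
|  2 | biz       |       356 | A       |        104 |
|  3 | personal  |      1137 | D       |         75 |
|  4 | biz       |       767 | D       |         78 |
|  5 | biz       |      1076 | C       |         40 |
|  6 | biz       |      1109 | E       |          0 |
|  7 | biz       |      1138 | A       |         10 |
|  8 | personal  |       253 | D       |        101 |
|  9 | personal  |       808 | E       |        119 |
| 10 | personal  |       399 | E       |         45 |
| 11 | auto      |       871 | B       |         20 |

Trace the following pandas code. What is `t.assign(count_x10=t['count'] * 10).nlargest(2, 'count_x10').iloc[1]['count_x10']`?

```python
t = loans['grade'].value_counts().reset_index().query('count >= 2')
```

value_counts of grade:
grade
E    4
D    3
C    2
A    2
B    1
Name: count, dtype: int64
reset_index():
  grade  count
0     E      4
1     D      3
2     C      2
3     A      2
4     B      1
filter rows where count >= 2:
  grade  count
0     E      4
1     D      3
2     C      2
3     A      2
add column count_x10 = t['count'] * 10:
  grade  count  count_x10
0     E      4         40
1     D      3         30
2     C      2         20
3     A      2         20
take 2 rows with largest count_x10:
  grade  count  count_x10
0     E      4         40
1     D      3         30

30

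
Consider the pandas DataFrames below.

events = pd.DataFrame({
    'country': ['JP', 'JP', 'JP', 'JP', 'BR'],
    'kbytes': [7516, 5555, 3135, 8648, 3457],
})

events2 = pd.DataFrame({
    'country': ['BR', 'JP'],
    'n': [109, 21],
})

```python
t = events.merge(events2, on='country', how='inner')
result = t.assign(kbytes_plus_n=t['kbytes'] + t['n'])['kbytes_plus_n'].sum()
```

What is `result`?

merge on 'country' (how='inner') → 5 rows:
  country  kbytes    n
0      JP    7516   21
1      JP    5555   21
2      JP    3135   21
3      JP    8648   21
4      BR    3457  109
add column kbytes_plus_n = t['kbytes'] + t['n']:
  country  kbytes    n  kbytes_plus_n
0      JP    7516   21           7537
1      JP    5555   21           5576
2      JP    3135   21           3156
3      JP    8648   21           8669
4      BR    3457  109           3566
Taking the sum of column 'kbytes_plus_n' gives 28504.

28504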